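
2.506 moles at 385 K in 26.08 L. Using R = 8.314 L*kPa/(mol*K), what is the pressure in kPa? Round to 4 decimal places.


PV = nRT, solve for P = nRT / V.
nRT = 2.506 * 8.314 * 385 = 8021.4303
P = 8021.4303 / 26.08
P = 307.57018021 kPa, rounded to 4 dp:

307.5702 kPa


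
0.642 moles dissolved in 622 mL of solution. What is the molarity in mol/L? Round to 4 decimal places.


Convert volume to liters: V_L = V_mL / 1000.
V_L = 622 / 1000 = 0.622 L
M = n / V_L = 0.642 / 0.622
M = 1.03215434 mol/L, rounded to 4 dp:

1.0322 mol/L


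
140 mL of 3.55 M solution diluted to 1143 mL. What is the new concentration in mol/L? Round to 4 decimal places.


Dilution: M1*V1 = M2*V2, solve for M2.
M2 = M1*V1 / V2
M2 = 3.55 * 140 / 1143
M2 = 497.0 / 1143
M2 = 0.43482065 mol/L, rounded to 4 dp:

0.4348 mol/L


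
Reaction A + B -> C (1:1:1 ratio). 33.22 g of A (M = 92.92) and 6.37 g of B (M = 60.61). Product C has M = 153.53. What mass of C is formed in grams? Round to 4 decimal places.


Find moles of each reactant; the smaller value is the limiting reagent in a 1:1:1 reaction, so moles_C equals moles of the limiter.
n_A = mass_A / M_A = 33.22 / 92.92 = 0.357512 mol
n_B = mass_B / M_B = 6.37 / 60.61 = 0.105098 mol
Limiting reagent: B (smaller), n_limiting = 0.105098 mol
mass_C = n_limiting * M_C = 0.105098 * 153.53
mass_C = 16.13569594 g, rounded to 4 dp:

16.1357 g


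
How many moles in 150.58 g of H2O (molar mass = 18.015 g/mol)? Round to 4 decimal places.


n = mass / M
n = 150.58 / 18.015
n = 8.35859006 mol, rounded to 4 dp:

8.3586 mol


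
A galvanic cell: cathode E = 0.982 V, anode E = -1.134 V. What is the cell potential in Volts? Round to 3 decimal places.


Standard cell potential: E_cell = E_cathode - E_anode.
E_cell = 0.982 - (-1.134)
E_cell = 2.116 V, rounded to 3 dp:

2.116 V


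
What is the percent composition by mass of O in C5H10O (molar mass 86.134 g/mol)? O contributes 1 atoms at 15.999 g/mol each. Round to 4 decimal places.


pct = 100 * (n_elem * M_elem) / M_total
mass_contribution = 1 * 15.999 = 15.999 g/mol
pct = 100 * 15.999 / 86.134
pct = 18.57454664 %, rounded to 4 dp:

18.5745 %


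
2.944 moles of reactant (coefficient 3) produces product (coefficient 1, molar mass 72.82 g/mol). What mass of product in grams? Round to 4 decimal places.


Use the coefficient ratio to convert reactant moles to product moles, then multiply by the product's molar mass.
moles_P = moles_R * (coeff_P / coeff_R) = 2.944 * (1/3) = 0.981333
mass_P = moles_P * M_P = 0.981333 * 72.82
mass_P = 71.46066906 g, rounded to 4 dp:

71.4607 g


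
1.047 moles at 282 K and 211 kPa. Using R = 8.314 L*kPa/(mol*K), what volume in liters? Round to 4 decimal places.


PV = nRT, solve for V = nRT / P.
nRT = 1.047 * 8.314 * 282 = 2454.7418
V = 2454.7418 / 211
V = 11.63384739 L, rounded to 4 dp:

11.6338 L


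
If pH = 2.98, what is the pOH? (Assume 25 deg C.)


At 25 deg C, pH + pOH = 14.
pOH = 14 - pH = 14 - 2.98
pOH = 11.02:

11.02


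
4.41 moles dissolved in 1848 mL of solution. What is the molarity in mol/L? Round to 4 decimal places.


Convert volume to liters: V_L = V_mL / 1000.
V_L = 1848 / 1000 = 1.848 L
M = n / V_L = 4.41 / 1.848
M = 2.38636364 mol/L, rounded to 4 dp:

2.3864 mol/L


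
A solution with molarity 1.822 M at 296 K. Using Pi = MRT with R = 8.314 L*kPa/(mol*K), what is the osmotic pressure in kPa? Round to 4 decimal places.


Osmotic pressure (van't Hoff): Pi = M*R*T.
RT = 8.314 * 296 = 2460.944
Pi = 1.822 * 2460.944
Pi = 4483.839968 kPa, rounded to 4 dp:

4483.8400 kPa


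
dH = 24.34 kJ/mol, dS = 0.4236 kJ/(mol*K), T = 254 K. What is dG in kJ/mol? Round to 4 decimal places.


Gibbs: dG = dH - T*dS (consistent units, dS already in kJ/(mol*K)).
T*dS = 254 * 0.4236 = 107.5944
dG = 24.34 - (107.5944)
dG = -83.2544 kJ/mol, rounded to 4 dp:

-83.2544 kJ/mol


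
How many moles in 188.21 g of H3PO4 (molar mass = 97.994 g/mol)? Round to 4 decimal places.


n = mass / M
n = 188.21 / 97.994
n = 1.92062779 mol, rounded to 4 dp:

1.9206 mol


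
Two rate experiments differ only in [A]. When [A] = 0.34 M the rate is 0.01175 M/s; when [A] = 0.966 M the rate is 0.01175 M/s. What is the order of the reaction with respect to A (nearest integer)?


Rate is proportional to [A]^n, so rate2/rate1 = ([A]2/[A]1)^n. Take logs to solve for n.
rate2/rate1 = 0.01175 / 0.01175 = 1.0
[A]2/[A]1 = 0.966 / 0.34 = 2.8412
n = ln(1.0) / ln(2.8412) = 0.0
Nearest integer order:

0


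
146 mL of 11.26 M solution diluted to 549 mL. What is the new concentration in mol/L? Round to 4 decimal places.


Dilution: M1*V1 = M2*V2, solve for M2.
M2 = M1*V1 / V2
M2 = 11.26 * 146 / 549
M2 = 1643.96 / 549
M2 = 2.99446266 mol/L, rounded to 4 dp:

2.9945 mol/L


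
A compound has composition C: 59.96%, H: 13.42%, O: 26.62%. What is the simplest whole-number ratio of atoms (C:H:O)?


Assume 100 g of compound, divide each mass% by atomic mass to get moles, then normalize by the smallest to get a raw atom ratio.
Moles per 100 g: C: 59.96/12.011 = 4.9921, H: 13.42/1.008 = 13.3135, O: 26.62/15.999 = 1.6639
Raw ratio (divide by min = 1.6639): C: 3.0, H: 8.002, O: 1.0
Multiply by 1 to clear fractions: C: 3.0 ~= 3, H: 8.002 ~= 8, O: 1.0 ~= 1
Reduce by GCD to get the simplest whole-number ratio:

3:8:1


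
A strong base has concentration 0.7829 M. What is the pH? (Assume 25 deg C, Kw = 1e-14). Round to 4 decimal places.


A strong base dissociates completely, so [OH-] equals the given concentration.
pOH = -log10([OH-]) = -log10(0.7829) = 0.106294
pH = 14 - pOH = 14 - 0.106294
pH = 13.893706, rounded to 4 dp:

13.8937


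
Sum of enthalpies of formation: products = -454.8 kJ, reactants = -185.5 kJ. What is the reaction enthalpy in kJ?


dH_rxn = sum(dH_f products) - sum(dH_f reactants)
dH_rxn = -454.8 - (-185.5)
dH_rxn = -269.3 kJ:

-269.30 kJ


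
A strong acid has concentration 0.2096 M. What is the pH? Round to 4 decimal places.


A strong acid dissociates completely, so [H+] equals the given concentration.
pH = -log10([H+]) = -log10(0.2096)
pH = 0.67860872, rounded to 4 dp:

0.6786


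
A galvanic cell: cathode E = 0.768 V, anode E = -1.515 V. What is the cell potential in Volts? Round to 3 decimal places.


Standard cell potential: E_cell = E_cathode - E_anode.
E_cell = 0.768 - (-1.515)
E_cell = 2.283 V, rounded to 3 dp:

2.283 V


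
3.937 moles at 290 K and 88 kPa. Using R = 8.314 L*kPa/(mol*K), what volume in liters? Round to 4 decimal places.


PV = nRT, solve for V = nRT / P.
nRT = 3.937 * 8.314 * 290 = 9492.3432
V = 9492.3432 / 88
V = 107.86753636 L, rounded to 4 dp:

107.8675 L


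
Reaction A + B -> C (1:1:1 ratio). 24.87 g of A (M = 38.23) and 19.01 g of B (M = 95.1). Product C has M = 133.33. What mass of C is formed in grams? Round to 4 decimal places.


Find moles of each reactant; the smaller value is the limiting reagent in a 1:1:1 reaction, so moles_C equals moles of the limiter.
n_A = mass_A / M_A = 24.87 / 38.23 = 0.650536 mol
n_B = mass_B / M_B = 19.01 / 95.1 = 0.199895 mol
Limiting reagent: B (smaller), n_limiting = 0.199895 mol
mass_C = n_limiting * M_C = 0.199895 * 133.33
mass_C = 26.65200035 g, rounded to 4 dp:

26.6520 g


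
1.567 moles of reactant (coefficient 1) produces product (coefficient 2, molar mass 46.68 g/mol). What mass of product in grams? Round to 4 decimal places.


Use the coefficient ratio to convert reactant moles to product moles, then multiply by the product's molar mass.
moles_P = moles_R * (coeff_P / coeff_R) = 1.567 * (2/1) = 3.134
mass_P = moles_P * M_P = 3.134 * 46.68
mass_P = 146.29512 g, rounded to 4 dp:

146.2951 g


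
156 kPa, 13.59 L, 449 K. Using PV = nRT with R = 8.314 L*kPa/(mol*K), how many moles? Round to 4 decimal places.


PV = nRT, solve for n = PV / (RT).
PV = 156 * 13.59 = 2120.04
RT = 8.314 * 449 = 3732.986
n = 2120.04 / 3732.986
n = 0.56792069 mol, rounded to 4 dp:

0.5679 mol


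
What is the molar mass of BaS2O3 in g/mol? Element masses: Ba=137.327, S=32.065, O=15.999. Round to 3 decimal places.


M = sum(count * atomic_mass) over atoms.
M = 1*137.327 + 2*32.065 + 3*15.999
M = 137.327 + 64.13 + 47.997
M = 249.454 g/mol, rounded to 3 dp:

249.454 g/mol


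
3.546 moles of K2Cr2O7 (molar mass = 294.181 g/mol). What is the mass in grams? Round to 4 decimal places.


mass = n * M
mass = 3.546 * 294.181
mass = 1043.165826 g, rounded to 4 dp:

1043.1658 g


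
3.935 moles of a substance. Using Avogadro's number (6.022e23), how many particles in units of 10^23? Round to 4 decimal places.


N = n * NA, then divide by 1e23 for the requested units.
N / 1e23 = n * 6.022
N / 1e23 = 3.935 * 6.022
N / 1e23 = 23.69657, rounded to 4 dp:

23.6966


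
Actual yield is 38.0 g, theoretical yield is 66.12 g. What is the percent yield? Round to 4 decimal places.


% yield = 100 * actual / theoretical
% yield = 100 * 38.0 / 66.12
% yield = 57.47126437 %, rounded to 4 dp:

57.4713 %


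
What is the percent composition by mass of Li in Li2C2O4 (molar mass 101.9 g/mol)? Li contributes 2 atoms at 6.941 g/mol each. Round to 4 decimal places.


pct = 100 * (n_elem * M_elem) / M_total
mass_contribution = 2 * 6.941 = 13.882 g/mol
pct = 100 * 13.882 / 101.9
pct = 13.62315996 %, rounded to 4 dp:

13.6232 %


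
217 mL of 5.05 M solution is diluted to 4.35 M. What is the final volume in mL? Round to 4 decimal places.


Dilution: M1*V1 = M2*V2, solve for V2.
V2 = M1*V1 / M2
V2 = 5.05 * 217 / 4.35
V2 = 1095.85 / 4.35
V2 = 251.91954023 mL, rounded to 4 dp:

251.9195 mL


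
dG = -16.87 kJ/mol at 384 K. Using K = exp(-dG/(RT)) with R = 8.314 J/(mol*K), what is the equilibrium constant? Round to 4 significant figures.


dG is in kJ/mol; multiply by 1000 to match R in J/(mol*K).
RT = 8.314 * 384 = 3192.576 J/mol
exponent = -dG*1000 / (RT) = -(-16.87*1000) / 3192.576 = 5.28413419
K = exp(5.28413419)
K = 197.18339, rounded to 4 significant figures:

197.2


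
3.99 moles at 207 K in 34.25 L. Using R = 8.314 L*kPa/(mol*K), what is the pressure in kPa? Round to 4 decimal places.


PV = nRT, solve for P = nRT / V.
nRT = 3.99 * 8.314 * 207 = 6866.782
P = 6866.782 / 34.25
P = 200.4899854 kPa, rounded to 4 dp:

200.4900 kPa


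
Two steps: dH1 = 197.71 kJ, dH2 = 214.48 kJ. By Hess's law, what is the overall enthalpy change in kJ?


Hess's law: enthalpy is a state function, so add the step enthalpies.
dH_total = dH1 + dH2 = 197.71 + (214.48)
dH_total = 412.19 kJ:

412.19 kJ


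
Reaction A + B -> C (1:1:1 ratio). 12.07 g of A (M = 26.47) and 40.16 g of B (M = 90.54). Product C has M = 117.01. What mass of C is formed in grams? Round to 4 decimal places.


Find moles of each reactant; the smaller value is the limiting reagent in a 1:1:1 reaction, so moles_C equals moles of the limiter.
n_A = mass_A / M_A = 12.07 / 26.47 = 0.455988 mol
n_B = mass_B / M_B = 40.16 / 90.54 = 0.443561 mol
Limiting reagent: B (smaller), n_limiting = 0.443561 mol
mass_C = n_limiting * M_C = 0.443561 * 117.01
mass_C = 51.90107261 g, rounded to 4 dp:

51.9011 g


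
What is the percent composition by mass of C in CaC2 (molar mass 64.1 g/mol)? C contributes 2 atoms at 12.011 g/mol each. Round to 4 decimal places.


pct = 100 * (n_elem * M_elem) / M_total
mass_contribution = 2 * 12.011 = 24.022 g/mol
pct = 100 * 24.022 / 64.1
pct = 37.47581903 %, rounded to 4 dp:

37.4758 %


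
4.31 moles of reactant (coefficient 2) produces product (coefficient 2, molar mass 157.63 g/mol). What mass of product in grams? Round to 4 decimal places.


Use the coefficient ratio to convert reactant moles to product moles, then multiply by the product's molar mass.
moles_P = moles_R * (coeff_P / coeff_R) = 4.31 * (2/2) = 4.31
mass_P = moles_P * M_P = 4.31 * 157.63
mass_P = 679.3853 g, rounded to 4 dp:

679.3853 g


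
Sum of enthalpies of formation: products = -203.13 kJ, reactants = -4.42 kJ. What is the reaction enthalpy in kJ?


dH_rxn = sum(dH_f products) - sum(dH_f reactants)
dH_rxn = -203.13 - (-4.42)
dH_rxn = -198.71 kJ:

-198.71 kJ


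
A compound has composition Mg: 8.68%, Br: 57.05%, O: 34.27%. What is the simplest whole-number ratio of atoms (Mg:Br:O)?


Assume 100 g of compound, divide each mass% by atomic mass to get moles, then normalize by the smallest to get a raw atom ratio.
Moles per 100 g: Mg: 8.68/24.305 = 0.3571, Br: 57.05/79.904 = 0.714, O: 34.27/15.999 = 2.142
Raw ratio (divide by min = 0.3571): Mg: 1.0, Br: 1.999, O: 5.998
Multiply by 1 to clear fractions: Mg: 1.0 ~= 1, Br: 1.999 ~= 2, O: 5.998 ~= 6
Reduce by GCD to get the simplest whole-number ratio:

1:2:6


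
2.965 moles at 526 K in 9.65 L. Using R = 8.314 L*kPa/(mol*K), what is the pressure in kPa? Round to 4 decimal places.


PV = nRT, solve for P = nRT / V.
nRT = 2.965 * 8.314 * 526 = 12966.4313
P = 12966.4313 / 9.65
P = 1343.67163731 kPa, rounded to 4 dp:

1343.6716 kPa


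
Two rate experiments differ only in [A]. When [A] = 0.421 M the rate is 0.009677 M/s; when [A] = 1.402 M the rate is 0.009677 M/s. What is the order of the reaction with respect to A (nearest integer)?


Rate is proportional to [A]^n, so rate2/rate1 = ([A]2/[A]1)^n. Take logs to solve for n.
rate2/rate1 = 0.009677 / 0.009677 = 1.0
[A]2/[A]1 = 1.402 / 0.421 = 3.3302
n = ln(1.0) / ln(3.3302) = 0.0
Nearest integer order:

0


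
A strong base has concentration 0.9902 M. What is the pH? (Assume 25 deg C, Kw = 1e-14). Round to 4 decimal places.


A strong base dissociates completely, so [OH-] equals the given concentration.
pOH = -log10([OH-]) = -log10(0.9902) = 0.004277
pH = 14 - pOH = 14 - 0.004277
pH = 13.995723, rounded to 4 dp:

13.9957


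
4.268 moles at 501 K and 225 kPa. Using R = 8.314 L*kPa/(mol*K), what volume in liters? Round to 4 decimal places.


PV = nRT, solve for V = nRT / P.
nRT = 4.268 * 8.314 * 501 = 17777.5602
V = 17777.5602 / 225
V = 79.01137867 L, rounded to 4 dp:

79.0114 L


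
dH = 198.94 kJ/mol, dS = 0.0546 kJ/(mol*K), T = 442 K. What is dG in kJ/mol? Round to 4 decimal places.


Gibbs: dG = dH - T*dS (consistent units, dS already in kJ/(mol*K)).
T*dS = 442 * 0.0546 = 24.1332
dG = 198.94 - (24.1332)
dG = 174.8068 kJ/mol, rounded to 4 dp:

174.8068 kJ/mol


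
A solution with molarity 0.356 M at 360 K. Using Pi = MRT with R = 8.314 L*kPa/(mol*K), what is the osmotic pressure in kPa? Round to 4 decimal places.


Osmotic pressure (van't Hoff): Pi = M*R*T.
RT = 8.314 * 360 = 2993.04
Pi = 0.356 * 2993.04
Pi = 1065.52224 kPa, rounded to 4 dp:

1065.5222 kPa


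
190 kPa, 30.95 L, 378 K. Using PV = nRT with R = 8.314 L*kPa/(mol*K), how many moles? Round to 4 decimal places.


PV = nRT, solve for n = PV / (RT).
PV = 190 * 30.95 = 5880.5
RT = 8.314 * 378 = 3142.692
n = 5880.5 / 3142.692
n = 1.8711665 mol, rounded to 4 dp:

1.8712 mol


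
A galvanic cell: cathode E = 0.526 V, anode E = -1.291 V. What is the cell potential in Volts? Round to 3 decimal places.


Standard cell potential: E_cell = E_cathode - E_anode.
E_cell = 0.526 - (-1.291)
E_cell = 1.817 V, rounded to 3 dp:

1.817 V


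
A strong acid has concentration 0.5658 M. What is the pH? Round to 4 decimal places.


A strong acid dissociates completely, so [H+] equals the given concentration.
pH = -log10([H+]) = -log10(0.5658)
pH = 0.24733706, rounded to 4 dp:

0.2473


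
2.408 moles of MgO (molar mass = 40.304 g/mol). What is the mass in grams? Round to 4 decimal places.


mass = n * M
mass = 2.408 * 40.304
mass = 97.052032 g, rounded to 4 dp:

97.0520 g


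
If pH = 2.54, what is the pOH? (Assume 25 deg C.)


At 25 deg C, pH + pOH = 14.
pOH = 14 - pH = 14 - 2.54
pOH = 11.46:

11.46


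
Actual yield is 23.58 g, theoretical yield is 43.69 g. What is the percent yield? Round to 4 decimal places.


% yield = 100 * actual / theoretical
% yield = 100 * 23.58 / 43.69
% yield = 53.97116045 %, rounded to 4 dp:

53.9712 %


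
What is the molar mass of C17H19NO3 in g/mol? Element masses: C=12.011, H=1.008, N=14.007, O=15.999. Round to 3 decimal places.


M = sum(count * atomic_mass) over atoms.
M = 17*12.011 + 19*1.008 + 1*14.007 + 3*15.999
M = 204.187 + 19.152 + 14.007 + 47.997
M = 285.343 g/mol, rounded to 3 dp:

285.343 g/mol


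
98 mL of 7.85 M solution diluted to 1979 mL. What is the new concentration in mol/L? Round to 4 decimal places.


Dilution: M1*V1 = M2*V2, solve for M2.
M2 = M1*V1 / V2
M2 = 7.85 * 98 / 1979
M2 = 769.3 / 1979
M2 = 0.38873168 mol/L, rounded to 4 dp:

0.3887 mol/L


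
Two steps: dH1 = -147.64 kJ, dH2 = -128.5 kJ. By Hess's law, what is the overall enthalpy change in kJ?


Hess's law: enthalpy is a state function, so add the step enthalpies.
dH_total = dH1 + dH2 = -147.64 + (-128.5)
dH_total = -276.14 kJ:

-276.14 kJ


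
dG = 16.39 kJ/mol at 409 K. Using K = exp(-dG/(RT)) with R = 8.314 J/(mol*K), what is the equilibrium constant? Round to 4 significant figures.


dG is in kJ/mol; multiply by 1000 to match R in J/(mol*K).
RT = 8.314 * 409 = 3400.426 J/mol
exponent = -dG*1000 / (RT) = -(16.39*1000) / 3400.426 = -4.81998432
K = exp(-4.81998432)
K = 0.0080669136, rounded to 4 significant figures:

0.008067


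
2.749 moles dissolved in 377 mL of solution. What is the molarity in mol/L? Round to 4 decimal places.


Convert volume to liters: V_L = V_mL / 1000.
V_L = 377 / 1000 = 0.377 L
M = n / V_L = 2.749 / 0.377
M = 7.29177719 mol/L, rounded to 4 dp:

7.2918 mol/L


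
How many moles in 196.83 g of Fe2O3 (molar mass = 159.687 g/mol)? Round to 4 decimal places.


n = mass / M
n = 196.83 / 159.687
n = 1.23259877 mol, rounded to 4 dp:

1.2326 mol


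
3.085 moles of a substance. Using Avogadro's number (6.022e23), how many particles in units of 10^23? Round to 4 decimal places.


N = n * NA, then divide by 1e23 for the requested units.
N / 1e23 = n * 6.022
N / 1e23 = 3.085 * 6.022
N / 1e23 = 18.57787, rounded to 4 dp:

18.5779


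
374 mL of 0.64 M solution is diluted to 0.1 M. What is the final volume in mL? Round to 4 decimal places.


Dilution: M1*V1 = M2*V2, solve for V2.
V2 = M1*V1 / M2
V2 = 0.64 * 374 / 0.1
V2 = 239.36 / 0.1
V2 = 2393.6 mL, rounded to 4 dp:

2393.6000 mL


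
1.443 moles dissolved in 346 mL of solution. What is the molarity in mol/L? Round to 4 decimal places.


Convert volume to liters: V_L = V_mL / 1000.
V_L = 346 / 1000 = 0.346 L
M = n / V_L = 1.443 / 0.346
M = 4.17052023 mol/L, rounded to 4 dp:

4.1705 mol/L


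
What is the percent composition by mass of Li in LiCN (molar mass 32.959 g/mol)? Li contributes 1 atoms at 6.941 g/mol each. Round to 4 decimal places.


pct = 100 * (n_elem * M_elem) / M_total
mass_contribution = 1 * 6.941 = 6.941 g/mol
pct = 100 * 6.941 / 32.959
pct = 21.05949816 %, rounded to 4 dp:

21.0595 %


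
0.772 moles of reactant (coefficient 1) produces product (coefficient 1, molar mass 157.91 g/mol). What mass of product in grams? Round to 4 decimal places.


Use the coefficient ratio to convert reactant moles to product moles, then multiply by the product's molar mass.
moles_P = moles_R * (coeff_P / coeff_R) = 0.772 * (1/1) = 0.772
mass_P = moles_P * M_P = 0.772 * 157.91
mass_P = 121.90652 g, rounded to 4 dp:

121.9065 g


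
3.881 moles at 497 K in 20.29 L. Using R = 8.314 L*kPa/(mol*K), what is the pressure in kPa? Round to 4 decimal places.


PV = nRT, solve for P = nRT / V.
nRT = 3.881 * 8.314 * 497 = 16036.5171
P = 16036.5171 / 20.29
P = 790.36555446 kPa, rounded to 4 dp:

790.3656 kPa


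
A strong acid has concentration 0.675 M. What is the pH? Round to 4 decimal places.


A strong acid dissociates completely, so [H+] equals the given concentration.
pH = -log10([H+]) = -log10(0.675)
pH = 0.17069623, rounded to 4 dp:

0.1707


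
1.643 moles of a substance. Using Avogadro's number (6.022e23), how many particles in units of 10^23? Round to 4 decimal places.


N = n * NA, then divide by 1e23 for the requested units.
N / 1e23 = n * 6.022
N / 1e23 = 1.643 * 6.022
N / 1e23 = 9.894146, rounded to 4 dp:

9.8941


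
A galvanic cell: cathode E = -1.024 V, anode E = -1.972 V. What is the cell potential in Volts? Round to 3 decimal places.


Standard cell potential: E_cell = E_cathode - E_anode.
E_cell = -1.024 - (-1.972)
E_cell = 0.948 V, rounded to 3 dp:

0.948 V


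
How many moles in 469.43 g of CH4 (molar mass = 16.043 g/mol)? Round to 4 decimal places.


n = mass / M
n = 469.43 / 16.043
n = 29.26073677 mol, rounded to 4 dp:

29.2607 mol


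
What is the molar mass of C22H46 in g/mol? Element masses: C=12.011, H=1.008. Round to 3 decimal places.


M = sum(count * atomic_mass) over atoms.
M = 22*12.011 + 46*1.008
M = 264.242 + 46.368
M = 310.61 g/mol, rounded to 3 dp:

310.610 g/mol


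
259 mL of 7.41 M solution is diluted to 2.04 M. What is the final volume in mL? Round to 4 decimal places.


Dilution: M1*V1 = M2*V2, solve for V2.
V2 = M1*V1 / M2
V2 = 7.41 * 259 / 2.04
V2 = 1919.19 / 2.04
V2 = 940.77941176 mL, rounded to 4 dp:

940.7794 mL


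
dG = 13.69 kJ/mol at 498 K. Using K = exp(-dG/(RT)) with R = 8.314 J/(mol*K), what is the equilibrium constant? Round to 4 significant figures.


dG is in kJ/mol; multiply by 1000 to match R in J/(mol*K).
RT = 8.314 * 498 = 4140.372 J/mol
exponent = -dG*1000 / (RT) = -(13.69*1000) / 4140.372 = -3.30646618
K = exp(-3.30646618)
K = 0.036645444, rounded to 4 significant figures:

0.03665


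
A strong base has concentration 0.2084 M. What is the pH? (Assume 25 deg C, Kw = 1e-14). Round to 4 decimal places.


A strong base dissociates completely, so [OH-] equals the given concentration.
pOH = -log10([OH-]) = -log10(0.2084) = 0.681102
pH = 14 - pOH = 14 - 0.681102
pH = 13.318898, rounded to 4 dp:

13.3189


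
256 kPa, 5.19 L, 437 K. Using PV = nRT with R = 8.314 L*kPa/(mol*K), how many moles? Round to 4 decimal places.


PV = nRT, solve for n = PV / (RT).
PV = 256 * 5.19 = 1328.64
RT = 8.314 * 437 = 3633.218
n = 1328.64 / 3633.218
n = 0.36569234 mol, rounded to 4 dp:

0.3657 mol


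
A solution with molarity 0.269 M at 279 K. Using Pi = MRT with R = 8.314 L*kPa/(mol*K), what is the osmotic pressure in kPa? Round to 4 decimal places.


Osmotic pressure (van't Hoff): Pi = M*R*T.
RT = 8.314 * 279 = 2319.606
Pi = 0.269 * 2319.606
Pi = 623.974014 kPa, rounded to 4 dp:

623.9740 kPa


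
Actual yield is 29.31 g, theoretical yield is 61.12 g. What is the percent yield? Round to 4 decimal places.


% yield = 100 * actual / theoretical
% yield = 100 * 29.31 / 61.12
% yield = 47.95484293 %, rounded to 4 dp:

47.9548 %


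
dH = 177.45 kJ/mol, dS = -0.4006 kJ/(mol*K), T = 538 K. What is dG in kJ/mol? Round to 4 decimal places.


Gibbs: dG = dH - T*dS (consistent units, dS already in kJ/(mol*K)).
T*dS = 538 * -0.4006 = -215.5228
dG = 177.45 - (-215.5228)
dG = 392.9728 kJ/mol, rounded to 4 dp:

392.9728 kJ/mol


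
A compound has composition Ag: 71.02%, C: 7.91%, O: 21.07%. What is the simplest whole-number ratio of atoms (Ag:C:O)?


Assume 100 g of compound, divide each mass% by atomic mass to get moles, then normalize by the smallest to get a raw atom ratio.
Moles per 100 g: Ag: 71.02/107.868 = 0.6584, C: 7.91/12.011 = 0.6586, O: 21.07/15.999 = 1.317
Raw ratio (divide by min = 0.6584): Ag: 1.0, C: 1.0, O: 2.0
Multiply by 1 to clear fractions: Ag: 1.0 ~= 1, C: 1.0 ~= 1, O: 2.0 ~= 2
Reduce by GCD to get the simplest whole-number ratio:

1:1:2


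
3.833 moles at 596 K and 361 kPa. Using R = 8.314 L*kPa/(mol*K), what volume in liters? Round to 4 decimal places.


PV = nRT, solve for V = nRT / P.
nRT = 3.833 * 8.314 * 596 = 18993.067
V = 18993.067 / 361
V = 52.61237396 L, rounded to 4 dp:

52.6124 L


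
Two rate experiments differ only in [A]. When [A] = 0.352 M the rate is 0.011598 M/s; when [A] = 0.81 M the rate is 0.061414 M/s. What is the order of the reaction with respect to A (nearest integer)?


Rate is proportional to [A]^n, so rate2/rate1 = ([A]2/[A]1)^n. Take logs to solve for n.
rate2/rate1 = 0.061414 / 0.011598 = 5.2952
[A]2/[A]1 = 0.81 / 0.352 = 2.3011
n = ln(5.2952) / ln(2.3011) = 2.0
Nearest integer order:

2


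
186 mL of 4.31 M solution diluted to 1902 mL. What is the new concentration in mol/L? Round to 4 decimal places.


Dilution: M1*V1 = M2*V2, solve for M2.
M2 = M1*V1 / V2
M2 = 4.31 * 186 / 1902
M2 = 801.66 / 1902
M2 = 0.42148265 mol/L, rounded to 4 dp:

0.4215 mol/L


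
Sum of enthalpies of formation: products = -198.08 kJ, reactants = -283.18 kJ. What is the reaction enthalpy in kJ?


dH_rxn = sum(dH_f products) - sum(dH_f reactants)
dH_rxn = -198.08 - (-283.18)
dH_rxn = 85.1 kJ:

85.10 kJ


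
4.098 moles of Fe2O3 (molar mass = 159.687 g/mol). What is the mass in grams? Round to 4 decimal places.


mass = n * M
mass = 4.098 * 159.687
mass = 654.397326 g, rounded to 4 dp:

654.3973 g


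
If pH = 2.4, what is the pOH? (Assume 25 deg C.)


At 25 deg C, pH + pOH = 14.
pOH = 14 - pH = 14 - 2.4
pOH = 11.6:

11.60


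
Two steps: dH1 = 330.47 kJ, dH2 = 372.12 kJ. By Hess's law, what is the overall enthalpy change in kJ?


Hess's law: enthalpy is a state function, so add the step enthalpies.
dH_total = dH1 + dH2 = 330.47 + (372.12)
dH_total = 702.59 kJ:

702.59 kJ


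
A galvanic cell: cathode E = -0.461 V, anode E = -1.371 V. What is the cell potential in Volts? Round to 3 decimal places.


Standard cell potential: E_cell = E_cathode - E_anode.
E_cell = -0.461 - (-1.371)
E_cell = 0.91 V, rounded to 3 dp:

0.910 V


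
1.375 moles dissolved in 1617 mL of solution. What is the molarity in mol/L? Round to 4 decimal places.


Convert volume to liters: V_L = V_mL / 1000.
V_L = 1617 / 1000 = 1.617 L
M = n / V_L = 1.375 / 1.617
M = 0.85034014 mol/L, rounded to 4 dp:

0.8503 mol/L


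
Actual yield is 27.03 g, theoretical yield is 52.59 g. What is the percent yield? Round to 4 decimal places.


% yield = 100 * actual / theoretical
% yield = 100 * 27.03 / 52.59
% yield = 51.39760411 %, rounded to 4 dp:

51.3976 %


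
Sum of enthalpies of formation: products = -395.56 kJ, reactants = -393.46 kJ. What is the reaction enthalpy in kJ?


dH_rxn = sum(dH_f products) - sum(dH_f reactants)
dH_rxn = -395.56 - (-393.46)
dH_rxn = -2.1 kJ:

-2.10 kJ


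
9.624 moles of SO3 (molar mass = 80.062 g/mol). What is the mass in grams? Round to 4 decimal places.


mass = n * M
mass = 9.624 * 80.062
mass = 770.516688 g, rounded to 4 dp:

770.5167 g


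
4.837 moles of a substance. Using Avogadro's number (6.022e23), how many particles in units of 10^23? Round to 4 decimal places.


N = n * NA, then divide by 1e23 for the requested units.
N / 1e23 = n * 6.022
N / 1e23 = 4.837 * 6.022
N / 1e23 = 29.128414, rounded to 4 dp:

29.1284


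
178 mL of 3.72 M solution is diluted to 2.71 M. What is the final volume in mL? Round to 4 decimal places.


Dilution: M1*V1 = M2*V2, solve for V2.
V2 = M1*V1 / M2
V2 = 3.72 * 178 / 2.71
V2 = 662.16 / 2.71
V2 = 244.33948339 mL, rounded to 4 dp:

244.3395 mL


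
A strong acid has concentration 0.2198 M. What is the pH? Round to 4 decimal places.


A strong acid dissociates completely, so [H+] equals the given concentration.
pH = -log10([H+]) = -log10(0.2198)
pH = 0.65797231, rounded to 4 dp:

0.6580


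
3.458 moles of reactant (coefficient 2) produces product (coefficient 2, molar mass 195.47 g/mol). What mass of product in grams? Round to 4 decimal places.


Use the coefficient ratio to convert reactant moles to product moles, then multiply by the product's molar mass.
moles_P = moles_R * (coeff_P / coeff_R) = 3.458 * (2/2) = 3.458
mass_P = moles_P * M_P = 3.458 * 195.47
mass_P = 675.93526 g, rounded to 4 dp:

675.9353 g


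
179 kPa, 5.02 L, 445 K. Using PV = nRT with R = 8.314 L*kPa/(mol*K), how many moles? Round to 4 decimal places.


PV = nRT, solve for n = PV / (RT).
PV = 179 * 5.02 = 898.58
RT = 8.314 * 445 = 3699.73
n = 898.58 / 3699.73
n = 0.24287718 mol, rounded to 4 dp:

0.2429 mol


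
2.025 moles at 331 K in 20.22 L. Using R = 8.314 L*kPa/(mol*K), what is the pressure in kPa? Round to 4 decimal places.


PV = nRT, solve for P = nRT / V.
nRT = 2.025 * 8.314 * 331 = 5572.6664
P = 5572.6664 / 20.22
P = 275.60170129 kPa, rounded to 4 dp:

275.6017 kPa


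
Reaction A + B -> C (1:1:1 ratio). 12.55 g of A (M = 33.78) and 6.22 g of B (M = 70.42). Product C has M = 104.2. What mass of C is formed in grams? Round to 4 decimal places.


Find moles of each reactant; the smaller value is the limiting reagent in a 1:1:1 reaction, so moles_C equals moles of the limiter.
n_A = mass_A / M_A = 12.55 / 33.78 = 0.371522 mol
n_B = mass_B / M_B = 6.22 / 70.42 = 0.088327 mol
Limiting reagent: B (smaller), n_limiting = 0.088327 mol
mass_C = n_limiting * M_C = 0.088327 * 104.2
mass_C = 9.2036734 g, rounded to 4 dp:

9.2037 g


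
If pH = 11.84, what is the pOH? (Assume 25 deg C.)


At 25 deg C, pH + pOH = 14.
pOH = 14 - pH = 14 - 11.84
pOH = 2.16:

2.16


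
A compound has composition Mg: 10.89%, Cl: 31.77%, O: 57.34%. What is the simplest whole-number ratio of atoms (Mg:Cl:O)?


Assume 100 g of compound, divide each mass% by atomic mass to get moles, then normalize by the smallest to get a raw atom ratio.
Moles per 100 g: Mg: 10.89/24.305 = 0.4481, Cl: 31.77/35.453 = 0.8961, O: 57.34/15.999 = 3.584
Raw ratio (divide by min = 0.4481): Mg: 1.0, Cl: 2.0, O: 7.999
Multiply by 1 to clear fractions: Mg: 1.0 ~= 1, Cl: 2.0 ~= 2, O: 7.999 ~= 8
Reduce by GCD to get the simplest whole-number ratio:

1:2:8


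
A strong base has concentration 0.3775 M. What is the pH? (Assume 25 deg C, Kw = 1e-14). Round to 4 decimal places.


A strong base dissociates completely, so [OH-] equals the given concentration.
pOH = -log10([OH-]) = -log10(0.3775) = 0.423083
pH = 14 - pOH = 14 - 0.423083
pH = 13.576917, rounded to 4 dp:

13.5769


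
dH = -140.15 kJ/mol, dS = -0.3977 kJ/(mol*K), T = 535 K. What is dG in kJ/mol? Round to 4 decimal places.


Gibbs: dG = dH - T*dS (consistent units, dS already in kJ/(mol*K)).
T*dS = 535 * -0.3977 = -212.7695
dG = -140.15 - (-212.7695)
dG = 72.6195 kJ/mol, rounded to 4 dp:

72.6195 kJ/mol


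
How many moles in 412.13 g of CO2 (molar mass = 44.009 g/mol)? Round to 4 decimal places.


n = mass / M
n = 412.13 / 44.009
n = 9.36467541 mol, rounded to 4 dp:

9.3647 mol


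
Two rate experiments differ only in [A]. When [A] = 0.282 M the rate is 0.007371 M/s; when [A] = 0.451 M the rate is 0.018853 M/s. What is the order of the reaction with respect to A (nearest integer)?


Rate is proportional to [A]^n, so rate2/rate1 = ([A]2/[A]1)^n. Take logs to solve for n.
rate2/rate1 = 0.018853 / 0.007371 = 2.5577
[A]2/[A]1 = 0.451 / 0.282 = 1.5993
n = ln(2.5577) / ln(1.5993) = 2.0
Nearest integer order:

2


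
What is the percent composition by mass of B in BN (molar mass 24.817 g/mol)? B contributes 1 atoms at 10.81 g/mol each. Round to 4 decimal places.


pct = 100 * (n_elem * M_elem) / M_total
mass_contribution = 1 * 10.81 = 10.81 g/mol
pct = 100 * 10.81 / 24.817
pct = 43.55885079 %, rounded to 4 dp:

43.5589 %


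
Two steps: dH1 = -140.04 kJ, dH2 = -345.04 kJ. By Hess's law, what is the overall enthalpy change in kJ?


Hess's law: enthalpy is a state function, so add the step enthalpies.
dH_total = dH1 + dH2 = -140.04 + (-345.04)
dH_total = -485.08 kJ:

-485.08 kJ


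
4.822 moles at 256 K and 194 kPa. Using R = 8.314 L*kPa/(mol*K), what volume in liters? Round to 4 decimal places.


PV = nRT, solve for V = nRT / P.
nRT = 4.822 * 8.314 * 256 = 10263.0676
V = 10263.0676 / 194
V = 52.90241031 L, rounded to 4 dp:

52.9024 L


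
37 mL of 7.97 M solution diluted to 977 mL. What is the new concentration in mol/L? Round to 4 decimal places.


Dilution: M1*V1 = M2*V2, solve for M2.
M2 = M1*V1 / V2
M2 = 7.97 * 37 / 977
M2 = 294.89 / 977
M2 = 0.30183214 mol/L, rounded to 4 dp:

0.3018 mol/L


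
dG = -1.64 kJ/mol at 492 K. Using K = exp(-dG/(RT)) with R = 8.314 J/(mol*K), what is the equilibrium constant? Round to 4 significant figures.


dG is in kJ/mol; multiply by 1000 to match R in J/(mol*K).
RT = 8.314 * 492 = 4090.488 J/mol
exponent = -dG*1000 / (RT) = -(-1.64*1000) / 4090.488 = 0.40093016
K = exp(0.40093016)
K = 1.493213, rounded to 4 significant figures:

1.493


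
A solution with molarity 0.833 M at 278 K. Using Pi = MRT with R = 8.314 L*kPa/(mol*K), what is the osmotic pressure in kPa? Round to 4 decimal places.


Osmotic pressure (van't Hoff): Pi = M*R*T.
RT = 8.314 * 278 = 2311.292
Pi = 0.833 * 2311.292
Pi = 1925.306236 kPa, rounded to 4 dp:

1925.3062 kPa


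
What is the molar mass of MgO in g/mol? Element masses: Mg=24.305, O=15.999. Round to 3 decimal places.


M = sum(count * atomic_mass) over atoms.
M = 1*24.305 + 1*15.999
M = 24.305 + 15.999
M = 40.304 g/mol, rounded to 3 dp:

40.304 g/mol


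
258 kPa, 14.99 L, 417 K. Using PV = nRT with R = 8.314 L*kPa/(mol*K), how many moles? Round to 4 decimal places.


PV = nRT, solve for n = PV / (RT).
PV = 258 * 14.99 = 3867.42
RT = 8.314 * 417 = 3466.938
n = 3867.42 / 3466.938
n = 1.11551461 mol, rounded to 4 dp:

1.1155 mol


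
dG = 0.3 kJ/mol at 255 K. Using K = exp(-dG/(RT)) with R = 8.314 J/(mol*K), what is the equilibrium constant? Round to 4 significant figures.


dG is in kJ/mol; multiply by 1000 to match R in J/(mol*K).
RT = 8.314 * 255 = 2120.07 J/mol
exponent = -dG*1000 / (RT) = -(0.3*1000) / 2120.07 = -0.14150476
K = exp(-0.14150476)
K = 0.86805104, rounded to 4 significant figures:

0.8681


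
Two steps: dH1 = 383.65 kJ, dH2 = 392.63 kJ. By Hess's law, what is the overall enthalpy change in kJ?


Hess's law: enthalpy is a state function, so add the step enthalpies.
dH_total = dH1 + dH2 = 383.65 + (392.63)
dH_total = 776.28 kJ:

776.28 kJ


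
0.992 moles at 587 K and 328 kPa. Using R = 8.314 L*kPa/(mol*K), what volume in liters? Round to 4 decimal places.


PV = nRT, solve for V = nRT / P.
nRT = 0.992 * 8.314 * 587 = 4841.2755
V = 4841.2755 / 328
V = 14.75998628 L, rounded to 4 dp:

14.7600 L


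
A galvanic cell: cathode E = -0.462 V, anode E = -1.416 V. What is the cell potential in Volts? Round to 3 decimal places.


Standard cell potential: E_cell = E_cathode - E_anode.
E_cell = -0.462 - (-1.416)
E_cell = 0.954 V, rounded to 3 dp:

0.954 V


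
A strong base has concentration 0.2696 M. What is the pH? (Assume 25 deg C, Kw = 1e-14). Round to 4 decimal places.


A strong base dissociates completely, so [OH-] equals the given concentration.
pOH = -log10([OH-]) = -log10(0.2696) = 0.56928
pH = 14 - pOH = 14 - 0.56928
pH = 13.43072, rounded to 4 dp:

13.4307


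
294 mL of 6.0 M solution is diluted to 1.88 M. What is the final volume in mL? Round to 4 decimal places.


Dilution: M1*V1 = M2*V2, solve for V2.
V2 = M1*V1 / M2
V2 = 6.0 * 294 / 1.88
V2 = 1764.0 / 1.88
V2 = 938.29787234 mL, rounded to 4 dp:

938.2979 mL


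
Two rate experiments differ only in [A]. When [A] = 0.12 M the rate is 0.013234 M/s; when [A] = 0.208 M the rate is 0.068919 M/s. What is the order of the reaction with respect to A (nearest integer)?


Rate is proportional to [A]^n, so rate2/rate1 = ([A]2/[A]1)^n. Take logs to solve for n.
rate2/rate1 = 0.068919 / 0.013234 = 5.2077
[A]2/[A]1 = 0.208 / 0.12 = 1.7333
n = ln(5.2077) / ln(1.7333) = 3.0
Nearest integer order:

3


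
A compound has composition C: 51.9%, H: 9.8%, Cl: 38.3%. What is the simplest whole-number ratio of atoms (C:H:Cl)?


Assume 100 g of compound, divide each mass% by atomic mass to get moles, then normalize by the smallest to get a raw atom ratio.
Moles per 100 g: C: 51.9/12.011 = 4.321, H: 9.8/1.008 = 9.7222, Cl: 38.3/35.453 = 1.0803
Raw ratio (divide by min = 1.0803): C: 4.0, H: 9.0, Cl: 1.0
Multiply by 1 to clear fractions: C: 4.0 ~= 4, H: 9.0 ~= 9, Cl: 1.0 ~= 1
Reduce by GCD to get the simplest whole-number ratio:

4:9:1


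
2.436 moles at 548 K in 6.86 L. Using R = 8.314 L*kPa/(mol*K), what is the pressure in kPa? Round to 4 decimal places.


PV = nRT, solve for P = nRT / V.
nRT = 2.436 * 8.314 * 548 = 11098.5914
P = 11098.5914 / 6.86
P = 1617.87046647 kPa, rounded to 4 dp:

1617.8705 kPa


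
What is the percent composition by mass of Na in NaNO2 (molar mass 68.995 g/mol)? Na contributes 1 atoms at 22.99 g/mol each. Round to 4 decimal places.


pct = 100 * (n_elem * M_elem) / M_total
mass_contribution = 1 * 22.99 = 22.99 g/mol
pct = 100 * 22.99 / 68.995
pct = 33.32125516 %, rounded to 4 dp:

33.3213 %


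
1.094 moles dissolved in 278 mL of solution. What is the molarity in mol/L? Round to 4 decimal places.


Convert volume to liters: V_L = V_mL / 1000.
V_L = 278 / 1000 = 0.278 L
M = n / V_L = 1.094 / 0.278
M = 3.9352518 mol/L, rounded to 4 dp:

3.9353 mol/L


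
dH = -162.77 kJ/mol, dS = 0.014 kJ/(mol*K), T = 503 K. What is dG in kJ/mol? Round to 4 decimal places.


Gibbs: dG = dH - T*dS (consistent units, dS already in kJ/(mol*K)).
T*dS = 503 * 0.014 = 7.042
dG = -162.77 - (7.042)
dG = -169.812 kJ/mol, rounded to 4 dp:

-169.8120 kJ/mol


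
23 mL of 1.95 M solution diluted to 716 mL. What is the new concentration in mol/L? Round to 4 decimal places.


Dilution: M1*V1 = M2*V2, solve for M2.
M2 = M1*V1 / V2
M2 = 1.95 * 23 / 716
M2 = 44.85 / 716
M2 = 0.06263966 mol/L, rounded to 4 dp:

0.0626 mol/L


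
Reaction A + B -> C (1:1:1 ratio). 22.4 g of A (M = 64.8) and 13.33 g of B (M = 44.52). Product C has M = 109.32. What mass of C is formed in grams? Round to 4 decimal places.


Find moles of each reactant; the smaller value is the limiting reagent in a 1:1:1 reaction, so moles_C equals moles of the limiter.
n_A = mass_A / M_A = 22.4 / 64.8 = 0.345679 mol
n_B = mass_B / M_B = 13.33 / 44.52 = 0.299416 mol
Limiting reagent: B (smaller), n_limiting = 0.299416 mol
mass_C = n_limiting * M_C = 0.299416 * 109.32
mass_C = 32.73215712 g, rounded to 4 dp:

32.7322 g


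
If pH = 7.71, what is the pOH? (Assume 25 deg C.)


At 25 deg C, pH + pOH = 14.
pOH = 14 - pH = 14 - 7.71
pOH = 6.29:

6.29


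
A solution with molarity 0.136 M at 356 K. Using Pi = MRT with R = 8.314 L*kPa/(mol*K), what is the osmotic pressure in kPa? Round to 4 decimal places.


Osmotic pressure (van't Hoff): Pi = M*R*T.
RT = 8.314 * 356 = 2959.784
Pi = 0.136 * 2959.784
Pi = 402.530624 kPa, rounded to 4 dp:

402.5306 kPa


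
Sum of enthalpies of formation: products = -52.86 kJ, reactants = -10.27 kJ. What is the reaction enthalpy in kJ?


dH_rxn = sum(dH_f products) - sum(dH_f reactants)
dH_rxn = -52.86 - (-10.27)
dH_rxn = -42.59 kJ:

-42.59 kJ


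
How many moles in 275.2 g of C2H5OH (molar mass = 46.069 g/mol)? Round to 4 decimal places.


n = mass / M
n = 275.2 / 46.069
n = 5.97364822 mol, rounded to 4 dp:

5.9736 mol


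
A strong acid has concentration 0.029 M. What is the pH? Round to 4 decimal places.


A strong acid dissociates completely, so [H+] equals the given concentration.
pH = -log10([H+]) = -log10(0.029)
pH = 1.537602, rounded to 4 dp:

1.5376


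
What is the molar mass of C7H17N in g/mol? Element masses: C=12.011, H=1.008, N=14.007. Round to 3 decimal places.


M = sum(count * atomic_mass) over atoms.
M = 7*12.011 + 17*1.008 + 1*14.007
M = 84.077 + 17.136 + 14.007
M = 115.22 g/mol, rounded to 3 dp:

115.220 g/mol


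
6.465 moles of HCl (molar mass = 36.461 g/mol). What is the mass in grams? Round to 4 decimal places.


mass = n * M
mass = 6.465 * 36.461
mass = 235.720365 g, rounded to 4 dp:

235.7204 g


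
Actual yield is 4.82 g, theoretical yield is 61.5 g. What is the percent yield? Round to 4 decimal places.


% yield = 100 * actual / theoretical
% yield = 100 * 4.82 / 61.5
% yield = 7.83739837 %, rounded to 4 dp:

7.8374 %


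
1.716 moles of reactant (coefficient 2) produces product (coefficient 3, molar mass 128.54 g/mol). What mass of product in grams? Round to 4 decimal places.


Use the coefficient ratio to convert reactant moles to product moles, then multiply by the product's molar mass.
moles_P = moles_R * (coeff_P / coeff_R) = 1.716 * (3/2) = 2.574
mass_P = moles_P * M_P = 2.574 * 128.54
mass_P = 330.86196 g, rounded to 4 dp:

330.8620 g
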